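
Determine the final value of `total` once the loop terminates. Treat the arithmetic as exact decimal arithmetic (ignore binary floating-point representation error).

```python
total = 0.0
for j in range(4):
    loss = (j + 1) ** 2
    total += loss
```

Let's trace through this code step by step.

Initialize: total = 0.0
Entering loop: for j in range(4):
After iteration 1: j = 0, total = 1.0, loss = 1
After iteration 2: j = 1, total = 5.0, loss = 4
After iteration 3: j = 2, total = 14.0, loss = 9
After iteration 4: j = 3, total = 30.0, loss = 16
Loop ends.

Final answer: 30.0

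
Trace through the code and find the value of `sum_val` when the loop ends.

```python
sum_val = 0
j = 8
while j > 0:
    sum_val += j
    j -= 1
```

Let's trace through this code step by step.

Initialize: sum_val = 0
Initialize: j = 8
Entering loop: while j > 0:
After iteration 1: sum_val = 8, j = 7
After iteration 2: sum_val = 15, j = 6
After iteration 3: sum_val = 21, j = 5
After iteration 4: sum_val = 26, j = 4
After iteration 5: sum_val = 30, j = 3
After iteration 6: sum_val = 33, j = 2
After iteration 7: sum_val = 35, j = 1
After iteration 8: sum_val = 36, j = 0
Loop ends.

Final answer: 36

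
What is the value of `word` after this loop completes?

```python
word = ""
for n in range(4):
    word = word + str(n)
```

Let's trace through this code step by step.

Initialize: word = ''
Entering loop: for n in range(4):
After iteration 1: n = 0, word = '0'
After iteration 2: n = 1, word = '01'
After iteration 3: n = 2, word = '012'
After iteration 4: n = 3, word = '0123'
Loop ends.

Final answer: '0123'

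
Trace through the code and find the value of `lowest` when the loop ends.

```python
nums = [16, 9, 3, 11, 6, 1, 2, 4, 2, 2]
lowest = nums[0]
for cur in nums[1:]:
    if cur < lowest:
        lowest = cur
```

Let's trace through this code step by step.

Initialize: nums = [16, 9, 3, 11, 6, 1, 2, 4, 2, 2]
Initialize: lowest = 16
Entering loop: for cur in nums[1:]:
After iteration 1: cur = 9, lowest = 9
After iteration 2: cur = 3, lowest = 3
After iteration 3: cur = 11, lowest = 3
After iteration 4: cur = 6, lowest = 3
After iteration 5: cur = 1, lowest = 1
After iteration 6: cur = 2, lowest = 1
After iteration 7: cur = 4, lowest = 1
After iteration 8: cur = 2, lowest = 1
After iteration 9: cur = 2, lowest = 1
Loop ends.

Final answer: 1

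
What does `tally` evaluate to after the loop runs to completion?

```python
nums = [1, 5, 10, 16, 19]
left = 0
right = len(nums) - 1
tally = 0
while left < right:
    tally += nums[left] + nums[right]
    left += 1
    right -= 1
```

Let's trace through this code step by step.

Initialize: nums = [1, 5, 10, 16, 19]
Initialize: left = 0
Initialize: right = 4
Initialize: tally = 0
Entering loop: while left < right:
After iteration 1: left = 1, right = 3, tally = 20
After iteration 2: left = 2, right = 2, tally = 41
Loop ends.

Final answer: 41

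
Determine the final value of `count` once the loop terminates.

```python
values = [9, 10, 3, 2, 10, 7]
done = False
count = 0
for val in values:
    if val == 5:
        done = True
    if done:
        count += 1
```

Let's trace through this code step by step.

Initialize: values = [9, 10, 3, 2, 10, 7]
Initialize: done = False
Initialize: count = 0
Entering loop: for val in values:
After iteration 1: val = 9, count = 0
After iteration 2: val = 10, count = 0
After iteration 3: val = 3, count = 0
After iteration 4: val = 2, count = 0
After iteration 5: val = 10, count = 0
After iteration 6: val = 7, count = 0
Loop ends.

Final answer: 0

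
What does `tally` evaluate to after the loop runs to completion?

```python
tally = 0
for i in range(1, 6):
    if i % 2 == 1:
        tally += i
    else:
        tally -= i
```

Let's trace through this code step by step.

Initialize: tally = 0
Entering loop: for i in range(1, 6):
After iteration 1: i = 1, tally = 1
After iteration 2: i = 2, tally = -1
After iteration 3: i = 3, tally = 2
After iteration 4: i = 4, tally = -2
After iteration 5: i = 5, tally = 3
Loop ends.

Final answer: 3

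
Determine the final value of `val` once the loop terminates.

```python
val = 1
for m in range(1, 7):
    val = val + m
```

Let's trace through this code step by step.

Initialize: val = 1
Entering loop: for m in range(1, 7):
After iteration 1: m = 1, val = 2
After iteration 2: m = 2, val = 4
After iteration 3: m = 3, val = 7
After iteration 4: m = 4, val = 11
After iteration 5: m = 5, val = 16
After iteration 6: m = 6, val = 22
Loop ends.

Final answer: 22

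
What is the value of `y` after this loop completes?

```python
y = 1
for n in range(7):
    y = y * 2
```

Let's trace through this code step by step.

Initialize: y = 1
Entering loop: for n in range(7):
After iteration 1: n = 0, y = 2
After iteration 2: n = 1, y = 4
After iteration 3: n = 2, y = 8
After iteration 4: n = 3, y = 16
After iteration 5: n = 4, y = 32
After iteration 6: n = 5, y = 64
After iteration 7: n = 6, y = 128
Loop ends.

Final answer: 128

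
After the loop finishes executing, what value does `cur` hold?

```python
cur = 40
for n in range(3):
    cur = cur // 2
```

Let's trace through this code step by step.

Initialize: cur = 40
Entering loop: for n in range(3):
After iteration 1: n = 0, cur = 20
After iteration 2: n = 1, cur = 10
After iteration 3: n = 2, cur = 5
Loop ends.

Final answer: 5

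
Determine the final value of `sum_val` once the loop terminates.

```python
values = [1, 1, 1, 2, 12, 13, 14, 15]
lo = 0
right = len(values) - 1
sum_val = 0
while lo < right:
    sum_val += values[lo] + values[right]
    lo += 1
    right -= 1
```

Let's trace through this code step by step.

Initialize: values = [1, 1, 1, 2, 12, 13, 14, 15]
Initialize: lo = 0
Initialize: right = 7
Initialize: sum_val = 0
Entering loop: while lo < right:
After iteration 1: lo = 1, right = 6, sum_val = 16
After iteration 2: lo = 2, right = 5, sum_val = 31
After iteration 3: lo = 3, right = 4, sum_val = 45
After iteration 4: lo = 4, right = 3, sum_val = 59
Loop ends.

Final answer: 59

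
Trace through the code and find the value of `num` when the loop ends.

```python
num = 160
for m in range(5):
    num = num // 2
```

Let's trace through this code step by step.

Initialize: num = 160
Entering loop: for m in range(5):
After iteration 1: m = 0, num = 80
After iteration 2: m = 1, num = 40
After iteration 3: m = 2, num = 20
After iteration 4: m = 3, num = 10
After iteration 5: m = 4, num = 5
Loop ends.

Final answer: 5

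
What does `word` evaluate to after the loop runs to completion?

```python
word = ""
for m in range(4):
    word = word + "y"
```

Let's trace through this code step by step.

Initialize: word = ''
Entering loop: for m in range(4):
After iteration 1: m = 0, word = 'y'
After iteration 2: m = 1, word = 'yy'
After iteration 3: m = 2, word = 'yyy'
After iteration 4: m = 3, word = 'yyyy'
Loop ends.

Final answer: 'yyyy'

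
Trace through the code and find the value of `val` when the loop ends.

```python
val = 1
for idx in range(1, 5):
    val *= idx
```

Let's trace through this code step by step.

Initialize: val = 1
Entering loop: for idx in range(1, 5):
After iteration 1: idx = 1, val = 1
After iteration 2: idx = 2, val = 2
After iteration 3: idx = 3, val = 6
After iteration 4: idx = 4, val = 24
Loop ends.

Final answer: 24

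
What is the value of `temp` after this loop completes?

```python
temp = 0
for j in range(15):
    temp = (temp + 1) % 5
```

Let's trace through this code step by step.

Initialize: temp = 0
Entering loop: for j in range(15):
After iteration 1: j = 0, temp = 1
After iteration 2: j = 1, temp = 2
After iteration 3: j = 2, temp = 3
After iteration 4: j = 3, temp = 4
After iteration 5: j = 4, temp = 0
After iteration 6: j = 5, temp = 1
After iteration 7: j = 6, temp = 2
After iteration 8: j = 7, temp = 3
After iteration 9: j = 8, temp = 4
After iteration 10: j = 9, temp = 0
After iteration 11: j = 10, temp = 1
After iteration 12: j = 11, temp = 2
After iteration 13: j = 12, temp = 3
After iteration 14: j = 13, temp = 4
After iteration 15: j = 14, temp = 0
Loop ends.

Final answer: 0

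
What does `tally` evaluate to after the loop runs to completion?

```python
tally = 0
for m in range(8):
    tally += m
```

Let's trace through this code step by step.

Initialize: tally = 0
Entering loop: for m in range(8):
After iteration 1: m = 0, tally = 0
After iteration 2: m = 1, tally = 1
After iteration 3: m = 2, tally = 3
After iteration 4: m = 3, tally = 6
After iteration 5: m = 4, tally = 10
After iteration 6: m = 5, tally = 15
After iteration 7: m = 6, tally = 21
After iteration 8: m = 7, tally = 28
Loop ends.

Final answer: 28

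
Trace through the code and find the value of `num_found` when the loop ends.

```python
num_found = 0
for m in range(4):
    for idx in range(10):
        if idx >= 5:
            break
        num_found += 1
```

Let's trace through this code step by step.

Initialize: num_found = 0
Entering loop: for m in range(4):
After iteration 1: m = 0, num_found = 5
After iteration 2: m = 1, num_found = 10
After iteration 3: m = 2, num_found = 15
After iteration 4: m = 3, num_found = 20
Loop ends.

Final answer: 20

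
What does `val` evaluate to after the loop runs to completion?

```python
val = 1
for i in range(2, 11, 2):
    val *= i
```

Let's trace through this code step by step.

Initialize: val = 1
Entering loop: for i in range(2, 11, 2):
After iteration 1: i = 2, val = 2
After iteration 2: i = 4, val = 8
After iteration 3: i = 6, val = 48
After iteration 4: i = 8, val = 384
After iteration 5: i = 10, val = 3840
Loop ends.

Final answer: 3840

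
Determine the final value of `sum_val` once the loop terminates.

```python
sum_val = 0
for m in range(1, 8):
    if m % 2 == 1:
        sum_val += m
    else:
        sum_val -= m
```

Let's trace through this code step by step.

Initialize: sum_val = 0
Entering loop: for m in range(1, 8):
After iteration 1: m = 1, sum_val = 1
After iteration 2: m = 2, sum_val = -1
After iteration 3: m = 3, sum_val = 2
After iteration 4: m = 4, sum_val = -2
After iteration 5: m = 5, sum_val = 3
After iteration 6: m = 6, sum_val = -3
After iteration 7: m = 7, sum_val = 4
Loop ends.

Final answer: 4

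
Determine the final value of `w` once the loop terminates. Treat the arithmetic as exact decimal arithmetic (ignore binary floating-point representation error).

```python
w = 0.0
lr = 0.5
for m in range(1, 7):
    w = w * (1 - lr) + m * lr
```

Let's trace through this code step by step.

Initialize: w = 0.0
Initialize: lr = 0.5
Entering loop: for m in range(1, 7):
After iteration 1: m = 1, w = 0.5
After iteration 2: m = 2, w = 1.25
After iteration 3: m = 3, w = 2.125
After iteration 4: m = 4, w = 3.0625
After iteration 5: m = 5, w = 4.03125
After iteration 6: m = 6, w = 5.015625
Loop ends.

Final answer: 5.015625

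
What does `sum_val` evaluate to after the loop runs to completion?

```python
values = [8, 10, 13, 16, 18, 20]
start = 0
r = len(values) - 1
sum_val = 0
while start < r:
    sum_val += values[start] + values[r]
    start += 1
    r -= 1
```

Let's trace through this code step by step.

Initialize: values = [8, 10, 13, 16, 18, 20]
Initialize: start = 0
Initialize: r = 5
Initialize: sum_val = 0
Entering loop: while start < r:
After iteration 1: start = 1, r = 4, sum_val = 28
After iteration 2: start = 2, r = 3, sum_val = 56
After iteration 3: start = 3, r = 2, sum_val = 85
Loop ends.

Final answer: 85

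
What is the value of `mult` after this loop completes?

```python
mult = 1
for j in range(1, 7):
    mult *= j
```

Let's trace through this code step by step.

Initialize: mult = 1
Entering loop: for j in range(1, 7):
After iteration 1: j = 1, mult = 1
After iteration 2: j = 2, mult = 2
After iteration 3: j = 3, mult = 6
After iteration 4: j = 4, mult = 24
After iteration 5: j = 5, mult = 120
After iteration 6: j = 6, mult = 720
Loop ends.

Final answer: 720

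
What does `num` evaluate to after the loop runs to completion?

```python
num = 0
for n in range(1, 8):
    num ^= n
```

Let's trace through this code step by step.

Initialize: num = 0
Entering loop: for n in range(1, 8):
After iteration 1: n = 1, num = 1
After iteration 2: n = 2, num = 3
After iteration 3: n = 3, num = 0
After iteration 4: n = 4, num = 4
After iteration 5: n = 5, num = 1
After iteration 6: n = 6, num = 7
After iteration 7: n = 7, num = 0
Loop ends.

Final answer: 0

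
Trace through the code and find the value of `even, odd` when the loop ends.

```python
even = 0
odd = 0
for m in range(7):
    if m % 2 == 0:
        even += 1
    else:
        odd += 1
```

Let's trace through this code step by step.

Initialize: even = 0
Initialize: odd = 0
Entering loop: for m in range(7):
After iteration 1: m = 0, even = 1, odd = 0
After iteration 2: m = 1, even = 1, odd = 1
After iteration 3: m = 2, even = 2, odd = 1
After iteration 4: m = 3, even = 2, odd = 2
After iteration 5: m = 4, even = 3, odd = 2
After iteration 6: m = 5, even = 3, odd = 3
After iteration 7: m = 6, even = 4, odd = 3
Loop ends.

Final answer: 4, 3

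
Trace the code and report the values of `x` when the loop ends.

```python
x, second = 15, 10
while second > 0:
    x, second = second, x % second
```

Let's trace through this code step by step.

Initialize: x = 15
Initialize: second = 10
Entering loop: while second > 0:
After iteration 1: x = 10, second = 5
After iteration 2: x = 5, second = 0
Loop ends.

Final answer: 5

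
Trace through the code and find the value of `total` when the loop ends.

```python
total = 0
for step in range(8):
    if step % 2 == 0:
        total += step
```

Let's trace through this code step by step.

Initialize: total = 0
Entering loop: for step in range(8):
After iteration 1: step = 0, total = 0
After iteration 2: step = 1, total = 0
After iteration 3: step = 2, total = 2
After iteration 4: step = 3, total = 2
After iteration 5: step = 4, total = 6
After iteration 6: step = 5, total = 6
After iteration 7: step = 6, total = 12
After iteration 8: step = 7, total = 12
Loop ends.

Final answer: 12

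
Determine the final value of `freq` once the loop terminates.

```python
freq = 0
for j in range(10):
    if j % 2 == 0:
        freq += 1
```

Let's trace through this code step by step.

Initialize: freq = 0
Entering loop: for j in range(10):
After iteration 1: j = 0, freq = 1
After iteration 2: j = 1, freq = 1
After iteration 3: j = 2, freq = 2
After iteration 4: j = 3, freq = 2
After iteration 5: j = 4, freq = 3
After iteration 6: j = 5, freq = 3
After iteration 7: j = 6, freq = 4
After iteration 8: j = 7, freq = 4
After iteration 9: j = 8, freq = 5
After iteration 10: j = 9, freq = 5
Loop ends.

Final answer: 5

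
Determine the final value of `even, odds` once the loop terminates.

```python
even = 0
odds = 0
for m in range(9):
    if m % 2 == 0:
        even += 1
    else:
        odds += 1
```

Let's trace through this code step by step.

Initialize: even = 0
Initialize: odds = 0
Entering loop: for m in range(9):
After iteration 1: m = 0, even = 1, odds = 0
After iteration 2: m = 1, even = 1, odds = 1
After iteration 3: m = 2, even = 2, odds = 1
After iteration 4: m = 3, even = 2, odds = 2
After iteration 5: m = 4, even = 3, odds = 2
After iteration 6: m = 5, even = 3, odds = 3
After iteration 7: m = 6, even = 4, odds = 3
After iteration 8: m = 7, even = 4, odds = 4
After iteration 9: m = 8, even = 5, odds = 4
Loop ends.

Final answer: 5, 4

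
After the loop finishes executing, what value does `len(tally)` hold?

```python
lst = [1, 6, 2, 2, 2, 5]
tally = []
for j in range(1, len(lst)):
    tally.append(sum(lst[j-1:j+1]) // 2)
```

Let's trace through this code step by step.

Initialize: lst = [1, 6, 2, 2, 2, 5]
Initialize: tally = []
Entering loop: for j in range(1, len(lst)):
After iteration 1: j = 1, tally = [3]
After iteration 2: j = 2, tally = [3, 4]
After iteration 3: j = 3, tally = [3, 4, 2]
After iteration 4: j = 4, tally = [3, 4, 2, 2]
After iteration 5: j = 5, tally = [3, 4, 2, 2, 3]
Loop ends.
len(tally) = 5

Final answer: 5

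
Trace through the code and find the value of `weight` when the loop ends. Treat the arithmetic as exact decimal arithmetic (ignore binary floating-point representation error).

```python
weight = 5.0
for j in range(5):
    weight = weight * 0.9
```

Let's trace through this code step by step.

Initialize: weight = 5.0
Entering loop: for j in range(5):
After iteration 1: j = 0, weight = 4.5
After iteration 2: j = 1, weight = 4.05
After iteration 3: j = 2, weight = 3.645
After iteration 4: j = 3, weight = 3.2805
After iteration 5: j = 4, weight = 2.95245
Loop ends.

Final answer: 2.95245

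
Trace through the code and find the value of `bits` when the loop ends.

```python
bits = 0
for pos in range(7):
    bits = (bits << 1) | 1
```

Let's trace through this code step by step.

Initialize: bits = 0
Entering loop: for pos in range(7):
After iteration 1: pos = 0, bits = 1
After iteration 2: pos = 1, bits = 3
After iteration 3: pos = 2, bits = 7
After iteration 4: pos = 3, bits = 15
After iteration 5: pos = 4, bits = 31
After iteration 6: pos = 5, bits = 63
After iteration 7: pos = 6, bits = 127
Loop ends.

Final answer: 127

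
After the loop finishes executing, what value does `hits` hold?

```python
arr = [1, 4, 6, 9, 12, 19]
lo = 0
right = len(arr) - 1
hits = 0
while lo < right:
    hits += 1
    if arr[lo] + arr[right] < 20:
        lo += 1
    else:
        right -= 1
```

Let's trace through this code step by step.

Initialize: arr = [1, 4, 6, 9, 12, 19]
Initialize: lo = 0
Initialize: right = 5
Initialize: hits = 0
Entering loop: while lo < right:
After iteration 1: lo = 0, right = 4, hits = 1
After iteration 2: lo = 1, right = 4, hits = 2
After iteration 3: lo = 2, right = 4, hits = 3
After iteration 4: lo = 3, right = 4, hits = 4
After iteration 5: lo = 3, right = 3, hits = 5
Loop ends.

Final answer: 5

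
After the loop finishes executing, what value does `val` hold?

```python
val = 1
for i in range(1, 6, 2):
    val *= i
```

Let's trace through this code step by step.

Initialize: val = 1
Entering loop: for i in range(1, 6, 2):
After iteration 1: i = 1, val = 1
After iteration 2: i = 3, val = 3
After iteration 3: i = 5, val = 15
Loop ends.

Final answer: 15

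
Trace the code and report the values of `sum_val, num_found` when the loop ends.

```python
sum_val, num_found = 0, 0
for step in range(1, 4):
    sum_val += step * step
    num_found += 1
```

Let's trace through this code step by step.

Initialize: sum_val = 0
Initialize: num_found = 0
Entering loop: for step in range(1, 4):
After iteration 1: step = 1, sum_val = 1, num_found = 1
After iteration 2: step = 2, sum_val = 5, num_found = 2
After iteration 3: step = 3, sum_val = 14, num_found = 3
Loop ends.

Final answer: 14, 3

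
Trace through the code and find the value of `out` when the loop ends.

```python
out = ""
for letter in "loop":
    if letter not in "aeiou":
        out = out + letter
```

Let's trace through this code step by step.

Initialize: out = ''
Entering loop: for letter in "loop":
After iteration 1: letter = 'l', out = 'l'
After iteration 2: letter = 'o', out = 'l'
After iteration 3: letter = 'o', out = 'l'
After iteration 4: letter = 'p', out = 'lp'
Loop ends.

Final answer: 'lp'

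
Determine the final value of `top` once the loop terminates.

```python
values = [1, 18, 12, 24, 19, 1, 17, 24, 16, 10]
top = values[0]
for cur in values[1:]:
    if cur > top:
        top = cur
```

Let's trace through this code step by step.

Initialize: values = [1, 18, 12, 24, 19, 1, 17, 24, 16, 10]
Initialize: top = 1
Entering loop: for cur in values[1:]:
After iteration 1: cur = 18, top = 18
After iteration 2: cur = 12, top = 18
After iteration 3: cur = 24, top = 24
After iteration 4: cur = 19, top = 24
After iteration 5: cur = 1, top = 24
After iteration 6: cur = 17, top = 24
After iteration 7: cur = 24, top = 24
After iteration 8: cur = 16, top = 24
After iteration 9: cur = 10, top = 24
Loop ends.

Final answer: 24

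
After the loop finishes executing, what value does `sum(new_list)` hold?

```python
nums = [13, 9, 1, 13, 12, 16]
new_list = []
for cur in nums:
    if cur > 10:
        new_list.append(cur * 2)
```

Let's trace through this code step by step.

Initialize: nums = [13, 9, 1, 13, 12, 16]
Initialize: new_list = []
Entering loop: for cur in nums:
After iteration 1: cur = 13, new_list = [26]
After iteration 2: cur = 9, new_list = [26]
After iteration 3: cur = 1, new_list = [26]
After iteration 4: cur = 13, new_list = [26, 26]
After iteration 5: cur = 12, new_list = [26, 26, 24]
After iteration 6: cur = 16, new_list = [26, 26, 24, 32]
Loop ends.
sum(new_list) = 108

Final answer: 108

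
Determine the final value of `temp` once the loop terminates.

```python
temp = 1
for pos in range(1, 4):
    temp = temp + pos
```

Let's trace through this code step by step.

Initialize: temp = 1
Entering loop: for pos in range(1, 4):
After iteration 1: pos = 1, temp = 2
After iteration 2: pos = 2, temp = 4
After iteration 3: pos = 3, temp = 7
Loop ends.

Final answer: 7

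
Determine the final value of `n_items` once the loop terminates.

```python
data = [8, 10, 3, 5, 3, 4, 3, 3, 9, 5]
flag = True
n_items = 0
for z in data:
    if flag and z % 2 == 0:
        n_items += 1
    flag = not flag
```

Let's trace through this code step by step.

Initialize: data = [8, 10, 3, 5, 3, 4, 3, 3, 9, 5]
Initialize: flag = True
Initialize: n_items = 0
Entering loop: for z in data:
After iteration 1: z = 8, flag = False, n_items = 1
After iteration 2: z = 10, flag = True, n_items = 1
After iteration 3: z = 3, flag = False, n_items = 1
After iteration 4: z = 5, flag = True, n_items = 1
After iteration 5: z = 3, flag = False, n_items = 1
After iteration 6: z = 4, flag = True, n_items = 1
After iteration 7: z = 3, flag = False, n_items = 1
After iteration 8: z = 3, flag = True, n_items = 1
After iteration 9: z = 9, flag = False, n_items = 1
After iteration 10: z = 5, flag = True, n_items = 1
Loop ends.

Final answer: 1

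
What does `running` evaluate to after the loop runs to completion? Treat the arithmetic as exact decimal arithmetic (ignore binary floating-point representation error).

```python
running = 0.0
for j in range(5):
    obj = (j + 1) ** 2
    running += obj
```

Let's trace through this code step by step.

Initialize: running = 0.0
Entering loop: for j in range(5):
After iteration 1: j = 0, running = 1.0, obj = 1
After iteration 2: j = 1, running = 5.0, obj = 4
After iteration 3: j = 2, running = 14.0, obj = 9
After iteration 4: j = 3, running = 30.0, obj = 16
After iteration 5: j = 4, running = 55.0, obj = 25
Loop ends.

Final answer: 55.0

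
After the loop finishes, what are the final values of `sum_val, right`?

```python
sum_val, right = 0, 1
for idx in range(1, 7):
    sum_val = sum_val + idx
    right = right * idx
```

Let's trace through this code step by step.

Initialize: sum_val = 0
Initialize: right = 1
Entering loop: for idx in range(1, 7):
After iteration 1: idx = 1, sum_val = 1, right = 1
After iteration 2: idx = 2, sum_val = 3, right = 2
After iteration 3: idx = 3, sum_val = 6, right = 6
After iteration 4: idx = 4, sum_val = 10, right = 24
After iteration 5: idx = 5, sum_val = 15, right = 120
After iteration 6: idx = 6, sum_val = 21, right = 720
Loop ends.

Final answer: 21, 720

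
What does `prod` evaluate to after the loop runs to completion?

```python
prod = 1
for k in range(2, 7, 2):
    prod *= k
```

Let's trace through this code step by step.

Initialize: prod = 1
Entering loop: for k in range(2, 7, 2):
After iteration 1: k = 2, prod = 2
After iteration 2: k = 4, prod = 8
After iteration 3: k = 6, prod = 48
Loop ends.

Final answer: 48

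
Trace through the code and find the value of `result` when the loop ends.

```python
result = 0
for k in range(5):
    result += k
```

Let's trace through this code step by step.

Initialize: result = 0
Entering loop: for k in range(5):
After iteration 1: k = 0, result = 0
After iteration 2: k = 1, result = 1
After iteration 3: k = 2, result = 3
After iteration 4: k = 3, result = 6
After iteration 5: k = 4, result = 10
Loop ends.

Final answer: 10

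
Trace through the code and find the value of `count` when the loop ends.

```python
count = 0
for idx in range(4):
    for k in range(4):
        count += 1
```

Let's trace through this code step by step.

Initialize: count = 0
Entering loop: for idx in range(4):
After iteration 1: idx = 0, count = 4
After iteration 2: idx = 1, count = 8
After iteration 3: idx = 2, count = 12
After iteration 4: idx = 3, count = 16
Loop ends.

Final answer: 16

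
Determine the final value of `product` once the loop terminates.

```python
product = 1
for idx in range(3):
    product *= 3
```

Let's trace through this code step by step.

Initialize: product = 1
Entering loop: for idx in range(3):
After iteration 1: idx = 0, product = 3
After iteration 2: idx = 1, product = 9
After iteration 3: idx = 2, product = 27
Loop ends.

Final answer: 27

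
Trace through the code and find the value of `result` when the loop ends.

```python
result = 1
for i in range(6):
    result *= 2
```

Let's trace through this code step by step.

Initialize: result = 1
Entering loop: for i in range(6):
After iteration 1: i = 0, result = 2
After iteration 2: i = 1, result = 4
After iteration 3: i = 2, result = 8
After iteration 4: i = 3, result = 16
After iteration 5: i = 4, result = 32
After iteration 6: i = 5, result = 64
Loop ends.

Final answer: 64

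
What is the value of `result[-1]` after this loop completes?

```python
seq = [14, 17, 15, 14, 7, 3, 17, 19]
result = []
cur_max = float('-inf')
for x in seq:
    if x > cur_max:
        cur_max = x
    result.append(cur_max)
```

Let's trace through this code step by step.

Initialize: seq = [14, 17, 15, 14, 7, 3, 17, 19]
Initialize: result = []
Initialize: cur_max = -inf
Entering loop: for x in seq:
After iteration 1: x = 14, result = [14], cur_max = 14
After iteration 2: x = 17, result = [14, 17], cur_max = 17
After iteration 3: x = 15, result = [14, 17, 17], cur_max = 17
After iteration 4: x = 14, result = [14, 17, 17, 17], cur_max = 17
After iteration 5: x = 7, result = [14, 17, 17, 17, 17], cur_max = 17
After iteration 6: x = 3, result = [14, 17, 17, 17, 17, 17], cur_max = 17
After iteration 7: x = 17, result = [14, 17, 17, 17, 17, 17, 17], cur_max = 17
After iteration 8: x = 19, result = [14, 17, 17, 17, 17, 17, 17, 19], cur_max = 19
Loop ends.
result[-1] = 19

Final answer: 19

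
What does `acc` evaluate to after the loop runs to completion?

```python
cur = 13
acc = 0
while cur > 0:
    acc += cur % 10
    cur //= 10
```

Let's trace through this code step by step.

Initialize: cur = 13
Initialize: acc = 0
Entering loop: while cur > 0:
After iteration 1: cur = 1, acc = 3
After iteration 2: cur = 0, acc = 4
Loop ends.

Final answer: 4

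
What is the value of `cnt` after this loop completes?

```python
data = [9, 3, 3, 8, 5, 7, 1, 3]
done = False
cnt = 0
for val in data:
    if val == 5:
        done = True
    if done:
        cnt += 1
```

Let's trace through this code step by step.

Initialize: data = [9, 3, 3, 8, 5, 7, 1, 3]
Initialize: done = False
Initialize: cnt = 0
Entering loop: for val in data:
After iteration 1: val = 9, done = False, cnt = 0
After iteration 2: val = 3, done = False, cnt = 0
After iteration 3: val = 3, done = False, cnt = 0
After iteration 4: val = 8, done = False, cnt = 0
After iteration 5: val = 5, done = True, cnt = 1
After iteration 6: val = 7, done = True, cnt = 2
After iteration 7: val = 1, done = True, cnt = 3
After iteration 8: val = 3, done = True, cnt = 4
Loop ends.

Final answer: 4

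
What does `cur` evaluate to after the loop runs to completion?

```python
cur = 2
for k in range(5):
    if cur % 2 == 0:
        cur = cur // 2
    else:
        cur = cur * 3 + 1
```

Let's trace through this code step by step.

Initialize: cur = 2
Entering loop: for k in range(5):
After iteration 1: k = 0, cur = 1
After iteration 2: k = 1, cur = 4
After iteration 3: k = 2, cur = 2
After iteration 4: k = 3, cur = 1
After iteration 5: k = 4, cur = 4
Loop ends.

Final answer: 4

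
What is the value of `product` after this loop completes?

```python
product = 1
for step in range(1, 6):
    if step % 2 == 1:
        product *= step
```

Let's trace through this code step by step.

Initialize: product = 1
Entering loop: for step in range(1, 6):
After iteration 1: step = 1, product = 1
After iteration 2: step = 2, product = 1
After iteration 3: step = 3, product = 3
After iteration 4: step = 4, product = 3
After iteration 5: step = 5, product = 15
Loop ends.

Final answer: 15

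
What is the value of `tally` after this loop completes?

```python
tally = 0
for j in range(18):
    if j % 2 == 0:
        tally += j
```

Let's trace through this code step by step.

Initialize: tally = 0
Entering loop: for j in range(18):
After iteration 1: j = 0, tally = 0
After iteration 2: j = 1, tally = 0
After iteration 3: j = 2, tally = 2
After iteration 4: j = 3, tally = 2
After iteration 5: j = 4, tally = 6
After iteration 6: j = 5, tally = 6
After iteration 7: j = 6, tally = 12
After iteration 8: j = 7, tally = 12
After iteration 9: j = 8, tally = 20
After iteration 10: j = 9, tally = 20
After iteration 11: j = 10, tally = 30
After iteration 12: j = 11, tally = 30
After iteration 13: j = 12, tally = 42
After iteration 14: j = 13, tally = 42
After iteration 15: j = 14, tally = 56
After iteration 16: j = 15, tally = 56
After iteration 17: j = 16, tally = 72
After iteration 18: j = 17, tally = 72
Loop ends.

Final answer: 72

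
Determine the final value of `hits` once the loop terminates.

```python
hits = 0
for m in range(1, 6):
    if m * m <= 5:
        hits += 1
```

Let's trace through this code step by step.

Initialize: hits = 0
Entering loop: for m in range(1, 6):
After iteration 1: m = 1, hits = 1
After iteration 2: m = 2, hits = 2
After iteration 3: m = 3, hits = 2
After iteration 4: m = 4, hits = 2
After iteration 5: m = 5, hits = 2
Loop ends.

Final answer: 2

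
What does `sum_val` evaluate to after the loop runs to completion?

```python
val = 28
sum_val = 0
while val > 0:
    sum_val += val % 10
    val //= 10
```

Let's trace through this code step by step.

Initialize: val = 28
Initialize: sum_val = 0
Entering loop: while val > 0:
After iteration 1: val = 2, sum_val = 8
After iteration 2: val = 0, sum_val = 10
Loop ends.

Final answer: 10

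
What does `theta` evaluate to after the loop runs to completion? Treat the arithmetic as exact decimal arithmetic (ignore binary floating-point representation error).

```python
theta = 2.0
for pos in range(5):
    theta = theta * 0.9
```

Let's trace through this code step by step.

Initialize: theta = 2.0
Entering loop: for pos in range(5):
After iteration 1: pos = 0, theta = 1.8
After iteration 2: pos = 1, theta = 1.62
After iteration 3: pos = 2, theta = 1.458
After iteration 4: pos = 3, theta = 1.3122
After iteration 5: pos = 4, theta = 1.18098
Loop ends.

Final answer: 1.18098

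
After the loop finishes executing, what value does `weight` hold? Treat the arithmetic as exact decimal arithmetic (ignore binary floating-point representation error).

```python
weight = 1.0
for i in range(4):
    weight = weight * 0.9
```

Let's trace through this code step by step.

Initialize: weight = 1.0
Entering loop: for i in range(4):
After iteration 1: i = 0, weight = 0.9
After iteration 2: i = 1, weight = 0.81
After iteration 3: i = 2, weight = 0.729
After iteration 4: i = 3, weight = 0.6561
Loop ends.

Final answer: 0.6561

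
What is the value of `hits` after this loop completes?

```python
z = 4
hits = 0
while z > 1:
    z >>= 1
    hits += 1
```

Let's trace through this code step by step.

Initialize: z = 4
Initialize: hits = 0
Entering loop: while z > 1:
After iteration 1: z = 2, hits = 1
After iteration 2: z = 1, hits = 2
Loop ends.

Final answer: 2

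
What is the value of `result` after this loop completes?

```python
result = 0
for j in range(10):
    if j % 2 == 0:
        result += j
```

Let's trace through this code step by step.

Initialize: result = 0
Entering loop: for j in range(10):
After iteration 1: j = 0, result = 0
After iteration 2: j = 1, result = 0
After iteration 3: j = 2, result = 2
After iteration 4: j = 3, result = 2
After iteration 5: j = 4, result = 6
After iteration 6: j = 5, result = 6
After iteration 7: j = 6, result = 12
After iteration 8: j = 7, result = 12
After iteration 9: j = 8, result = 20
After iteration 10: j = 9, result = 20
Loop ends.

Final answer: 20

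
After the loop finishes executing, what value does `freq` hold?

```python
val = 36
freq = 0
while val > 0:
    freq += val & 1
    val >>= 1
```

Let's trace through this code step by step.

Initialize: val = 36
Initialize: freq = 0
Entering loop: while val > 0:
After iteration 1: val = 18, freq = 0
After iteration 2: val = 9, freq = 0
After iteration 3: val = 4, freq = 1
After iteration 4: val = 2, freq = 1
After iteration 5: val = 1, freq = 1
After iteration 6: val = 0, freq = 2
Loop ends.

Final answer: 2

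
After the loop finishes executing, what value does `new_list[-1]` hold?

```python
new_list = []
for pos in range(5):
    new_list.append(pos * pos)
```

Let's trace through this code step by step.

Initialize: new_list = []
Entering loop: for pos in range(5):
After iteration 1: pos = 0, new_list = [0]
After iteration 2: pos = 1, new_list = [0, 1]
After iteration 3: pos = 2, new_list = [0, 1, 4]
After iteration 4: pos = 3, new_list = [0, 1, 4, 9]
After iteration 5: pos = 4, new_list = [0, 1, 4, 9, 16]
Loop ends.
new_list[-1] = 16

Final answer: 16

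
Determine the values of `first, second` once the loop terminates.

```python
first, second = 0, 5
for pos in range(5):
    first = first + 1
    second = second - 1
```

Let's trace through this code step by step.

Initialize: first = 0
Initialize: second = 5
Entering loop: for pos in range(5):
After iteration 1: pos = 0, first = 1, second = 4
After iteration 2: pos = 1, first = 2, second = 3
After iteration 3: pos = 2, first = 3, second = 2
After iteration 4: pos = 3, first = 4, second = 1
After iteration 5: pos = 4, first = 5, second = 0
Loop ends.

Final answer: 5, 0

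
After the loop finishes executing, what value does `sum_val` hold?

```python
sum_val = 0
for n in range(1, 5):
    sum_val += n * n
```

Let's trace through this code step by step.

Initialize: sum_val = 0
Entering loop: for n in range(1, 5):
After iteration 1: n = 1, sum_val = 1
After iteration 2: n = 2, sum_val = 5
After iteration 3: n = 3, sum_val = 14
After iteration 4: n = 4, sum_val = 30
Loop ends.

Final answer: 30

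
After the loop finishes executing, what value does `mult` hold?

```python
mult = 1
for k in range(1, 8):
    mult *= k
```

Let's trace through this code step by step.

Initialize: mult = 1
Entering loop: for k in range(1, 8):
After iteration 1: k = 1, mult = 1
After iteration 2: k = 2, mult = 2
After iteration 3: k = 3, mult = 6
After iteration 4: k = 4, mult = 24
After iteration 5: k = 5, mult = 120
After iteration 6: k = 6, mult = 720
After iteration 7: k = 7, mult = 5040
Loop ends.

Final answer: 5040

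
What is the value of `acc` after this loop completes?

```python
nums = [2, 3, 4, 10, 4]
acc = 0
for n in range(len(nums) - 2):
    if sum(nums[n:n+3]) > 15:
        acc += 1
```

Let's trace through this code step by step.

Initialize: nums = [2, 3, 4, 10, 4]
Initialize: acc = 0
Entering loop: for n in range(len(nums) - 2):
After iteration 1: n = 0, acc = 0
After iteration 2: n = 1, acc = 1
After iteration 3: n = 2, acc = 2
Loop ends.

Final answer: 2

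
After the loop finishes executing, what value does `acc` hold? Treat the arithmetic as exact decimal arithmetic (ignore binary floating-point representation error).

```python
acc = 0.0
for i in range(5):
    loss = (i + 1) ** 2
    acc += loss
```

Let's trace through this code step by step.

Initialize: acc = 0.0
Entering loop: for i in range(5):
After iteration 1: i = 0, acc = 1.0, loss = 1
After iteration 2: i = 1, acc = 5.0, loss = 4
After iteration 3: i = 2, acc = 14.0, loss = 9
After iteration 4: i = 3, acc = 30.0, loss = 16
After iteration 5: i = 4, acc = 55.0, loss = 25
Loop ends.

Final answer: 55.0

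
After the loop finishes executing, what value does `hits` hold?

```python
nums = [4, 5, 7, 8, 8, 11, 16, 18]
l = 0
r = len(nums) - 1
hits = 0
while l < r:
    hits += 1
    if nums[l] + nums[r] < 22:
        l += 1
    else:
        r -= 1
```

Let's trace through this code step by step.

Initialize: nums = [4, 5, 7, 8, 8, 11, 16, 18]
Initialize: l = 0
Initialize: r = 7
Initialize: hits = 0
Entering loop: while l < r:
After iteration 1: l = 0, r = 6, hits = 1
After iteration 2: l = 1, r = 6, hits = 2
After iteration 3: l = 2, r = 6, hits = 3
After iteration 4: l = 2, r = 5, hits = 4
After iteration 5: l = 3, r = 5, hits = 5
After iteration 6: l = 4, r = 5, hits = 6
After iteration 7: l = 5, r = 5, hits = 7
Loop ends.

Final answer: 7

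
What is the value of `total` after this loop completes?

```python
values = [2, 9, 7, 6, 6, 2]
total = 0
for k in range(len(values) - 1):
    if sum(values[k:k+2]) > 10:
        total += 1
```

Let's trace through this code step by step.

Initialize: values = [2, 9, 7, 6, 6, 2]
Initialize: total = 0
Entering loop: for k in range(len(values) - 1):
After iteration 1: k = 0, total = 1
After iteration 2: k = 1, total = 2
After iteration 3: k = 2, total = 3
After iteration 4: k = 3, total = 4
After iteration 5: k = 4, total = 4
Loop ends.

Final answer: 4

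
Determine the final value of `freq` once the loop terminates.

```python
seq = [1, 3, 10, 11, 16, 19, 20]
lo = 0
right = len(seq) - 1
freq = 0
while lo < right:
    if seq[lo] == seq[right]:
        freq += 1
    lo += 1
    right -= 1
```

Let's trace through this code step by step.

Initialize: seq = [1, 3, 10, 11, 16, 19, 20]
Initialize: lo = 0
Initialize: right = 6
Initialize: freq = 0
Entering loop: while lo < right:
After iteration 1: lo = 1, right = 5, freq = 0
After iteration 2: lo = 2, right = 4, freq = 0
After iteration 3: lo = 3, right = 3, freq = 0
Loop ends.

Final answer: 0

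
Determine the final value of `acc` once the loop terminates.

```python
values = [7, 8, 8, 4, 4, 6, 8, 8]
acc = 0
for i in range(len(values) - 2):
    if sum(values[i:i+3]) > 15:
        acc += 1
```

Let's trace through this code step by step.

Initialize: values = [7, 8, 8, 4, 4, 6, 8, 8]
Initialize: acc = 0
Entering loop: for i in range(len(values) - 2):
After iteration 1: i = 0, acc = 1
After iteration 2: i = 1, acc = 2
After iteration 3: i = 2, acc = 3
After iteration 4: i = 3, acc = 3
After iteration 5: i = 4, acc = 4
After iteration 6: i = 5, acc = 5
Loop ends.

Final answer: 5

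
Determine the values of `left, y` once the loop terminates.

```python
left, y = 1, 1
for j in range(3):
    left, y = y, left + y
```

Let's trace through this code step by step.

Initialize: left = 1
Initialize: y = 1
Entering loop: for j in range(3):
After iteration 1: j = 0, left = 1, y = 2
After iteration 2: j = 1, left = 2, y = 3
After iteration 3: j = 2, left = 3, y = 5
Loop ends.

Final answer: 3, 5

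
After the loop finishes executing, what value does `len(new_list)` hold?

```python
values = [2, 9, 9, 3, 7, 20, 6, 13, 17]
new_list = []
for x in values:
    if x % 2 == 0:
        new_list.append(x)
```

Let's trace through this code step by step.

Initialize: values = [2, 9, 9, 3, 7, 20, 6, 13, 17]
Initialize: new_list = []
Entering loop: for x in values:
After iteration 1: x = 2, new_list = [2]
After iteration 2: x = 9, new_list = [2]
After iteration 3: x = 9, new_list = [2]
After iteration 4: x = 3, new_list = [2]
After iteration 5: x = 7, new_list = [2]
After iteration 6: x = 20, new_list = [2, 20]
After iteration 7: x = 6, new_list = [2, 20, 6]
After iteration 8: x = 13, new_list = [2, 20, 6]
After iteration 9: x = 17, new_list = [2, 20, 6]
Loop ends.
len(new_list) = 3

Final answer: 3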